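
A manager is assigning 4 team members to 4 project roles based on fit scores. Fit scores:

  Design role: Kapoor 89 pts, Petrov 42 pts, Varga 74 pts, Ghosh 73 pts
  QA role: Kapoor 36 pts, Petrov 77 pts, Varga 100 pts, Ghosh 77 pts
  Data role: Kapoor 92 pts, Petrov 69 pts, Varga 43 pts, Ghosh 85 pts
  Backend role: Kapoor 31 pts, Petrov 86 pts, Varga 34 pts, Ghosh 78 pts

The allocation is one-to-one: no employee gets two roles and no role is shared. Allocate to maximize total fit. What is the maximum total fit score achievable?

This is a one-to-one assignment (maximum-weight bipartite matching).
Optimal: Kapoor→Design role (89 pts), Petrov→Backend role (86 pts), Varga→QA role (100 pts), Ghosh→Data role (85 pts) — total 89+86+100+85 = 360 pts.
Row-greedy (each employee in turn takes its best remaining role) gives 351 pts, worse by 9.
Next-best assignment: Kapoor→Data role, Petrov→Backend role, Varga→QA role, Ghosh→Design role = 351 pts.
Every other assignment is strictly worse.

Maximum total: 360 pts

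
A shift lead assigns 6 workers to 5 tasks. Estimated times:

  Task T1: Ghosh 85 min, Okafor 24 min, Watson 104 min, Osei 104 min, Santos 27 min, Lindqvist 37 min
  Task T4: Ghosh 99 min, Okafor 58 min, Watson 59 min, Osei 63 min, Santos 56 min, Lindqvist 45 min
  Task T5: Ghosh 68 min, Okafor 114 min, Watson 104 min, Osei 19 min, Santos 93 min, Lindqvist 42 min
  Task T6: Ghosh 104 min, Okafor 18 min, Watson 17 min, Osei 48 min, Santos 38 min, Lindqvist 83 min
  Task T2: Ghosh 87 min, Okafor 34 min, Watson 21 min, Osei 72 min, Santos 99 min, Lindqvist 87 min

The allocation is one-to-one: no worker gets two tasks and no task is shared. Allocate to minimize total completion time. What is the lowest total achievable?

Optimal: Santos→Task T1 (27 min), Lindqvist→Task T4 (45 min), Osei→Task T5 (19 min), Okafor→Task T6 (18 min), Watson→Task T2 (21 min) — total 27+45+19+18+21 = 130 min.
Min-entry greedy (repeatedly take the single cheapest remaining cell) gives 192 min, worse by 62.
Next-best assignment: Santos→Task T1, Lindqvist→Task T4, Osei→Task T5, Watson→Task T6, Okafor→Task T2 = 142 min.
Swapping Lindqvist↔Santos (Lindqvist→Task T1 37 min, Santos→Task T4 56 min) adds 21.
Every other assignment is strictly worse.

Minimum total: 130 min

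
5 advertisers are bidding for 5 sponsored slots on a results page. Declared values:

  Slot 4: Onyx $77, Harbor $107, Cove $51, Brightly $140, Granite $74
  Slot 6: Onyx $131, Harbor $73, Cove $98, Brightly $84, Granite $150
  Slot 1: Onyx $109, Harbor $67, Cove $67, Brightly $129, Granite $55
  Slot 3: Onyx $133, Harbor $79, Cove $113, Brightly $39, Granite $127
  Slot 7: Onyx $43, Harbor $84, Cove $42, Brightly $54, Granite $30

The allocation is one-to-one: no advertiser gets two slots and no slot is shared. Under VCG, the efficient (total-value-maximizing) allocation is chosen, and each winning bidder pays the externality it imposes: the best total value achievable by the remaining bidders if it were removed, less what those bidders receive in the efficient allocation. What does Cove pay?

Cove pays $36.

Efficient allocation: Onyx→Slot 1 ($109), Harbor→Slot 7 ($84), Cove→Slot 3 ($113), Brightly→Slot 4 ($140), Granite→Slot 6 ($150); total welfare W = $596.
Cove receives Slot 3 at value $113, so the others get W − 113 = $483.
Without Cove: best allocation of the remaining 4 bidders over all 5 slots is Onyx→Slot 3 ($133), Harbor→Slot 4 ($107), Brightly→Slot 1 ($129), Granite→Slot 6 ($150), total $519.
VCG payment = (others' best without Cove) − (others' welfare with Cove) = 519 − 483 = $36.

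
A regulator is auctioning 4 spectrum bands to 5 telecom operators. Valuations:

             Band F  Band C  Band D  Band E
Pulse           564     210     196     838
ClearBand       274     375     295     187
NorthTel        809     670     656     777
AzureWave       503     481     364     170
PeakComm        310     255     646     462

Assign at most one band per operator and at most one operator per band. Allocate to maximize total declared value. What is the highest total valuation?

Maximum total: $2774M

This is a one-to-one assignment (maximum-weight bipartite matching).
Optimal: NorthTel→Band F ($809M), AzureWave→Band C ($481M), PeakComm→Band D ($646M), Pulse→Band E ($838M) — total 809+481+646+838 = $2774M.
Row-greedy (each operator in turn takes its best remaining band) gives $2386M, worse by 388.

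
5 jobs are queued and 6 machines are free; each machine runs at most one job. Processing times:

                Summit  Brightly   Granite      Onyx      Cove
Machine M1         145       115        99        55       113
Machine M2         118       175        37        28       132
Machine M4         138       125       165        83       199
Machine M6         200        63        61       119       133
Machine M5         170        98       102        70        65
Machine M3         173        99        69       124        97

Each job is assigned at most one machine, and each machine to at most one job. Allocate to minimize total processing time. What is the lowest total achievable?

This is a one-to-one assignment (minimum-cost bipartite matching).
Optimal: Summit→Machine M4 (138 min), Brightly→Machine M6 (63 min), Granite→Machine M2 (37 min), Onyx→Machine M1 (55 min), Cove→Machine M5 (65 min) — total 138+63+37+55+65 = 358 min.
Row-greedy (each job in turn takes its cheapest remaining machine) gives 370 min, worse by 12.

Min total: 358 min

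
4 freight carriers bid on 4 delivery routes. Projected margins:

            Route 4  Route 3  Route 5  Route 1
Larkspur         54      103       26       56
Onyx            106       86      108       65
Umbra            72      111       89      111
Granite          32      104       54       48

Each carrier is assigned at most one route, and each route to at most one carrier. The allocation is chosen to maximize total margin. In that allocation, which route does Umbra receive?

Umbra receives Route 1.

This is a one-to-one assignment (maximum-weight bipartite matching).
Optimal: Larkspur→Route 4 ($54k), Onyx→Route 5 ($108k), Umbra→Route 1 ($111k), Granite→Route 3 ($104k) — total 54+108+111+104 = $377k.
Max-entry greedy (repeatedly take the single best remaining cell) gives $307k, worse by 70.
Next-best assignment: Larkspur→Route 3, Onyx→Route 4, Umbra→Route 1, Granite→Route 5 = $374k.
Swapping Umbra↔Onyx (Umbra→Route 5 $89k, Onyx→Route 1 $65k) loses 65.
Umbra's own top route is Route 3 ($111k), but forcing Umbra→Route 3 and reassigning the rest optimally gives only $327k — worse by 50.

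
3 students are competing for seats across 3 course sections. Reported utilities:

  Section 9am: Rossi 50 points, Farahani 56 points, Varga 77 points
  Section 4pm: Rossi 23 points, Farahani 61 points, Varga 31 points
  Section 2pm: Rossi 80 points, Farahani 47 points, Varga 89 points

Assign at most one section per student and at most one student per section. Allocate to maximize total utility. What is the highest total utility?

This is the linear assignment problem.
Optimal: Rossi→Section 2pm (80 points), Farahani→Section 4pm (61 points), Varga→Section 9am (77 points) — total 80+61+77 = 218 points.
Max-entry greedy (repeatedly take the single best remaining cell) gives 200 points, worse by 18.
Next-best assignment: Rossi→Section 9am, Farahani→Section 4pm, Varga→Section 2pm = 200 points.
No other one-to-one assignment exceeds 218 points.

Max total: 218 points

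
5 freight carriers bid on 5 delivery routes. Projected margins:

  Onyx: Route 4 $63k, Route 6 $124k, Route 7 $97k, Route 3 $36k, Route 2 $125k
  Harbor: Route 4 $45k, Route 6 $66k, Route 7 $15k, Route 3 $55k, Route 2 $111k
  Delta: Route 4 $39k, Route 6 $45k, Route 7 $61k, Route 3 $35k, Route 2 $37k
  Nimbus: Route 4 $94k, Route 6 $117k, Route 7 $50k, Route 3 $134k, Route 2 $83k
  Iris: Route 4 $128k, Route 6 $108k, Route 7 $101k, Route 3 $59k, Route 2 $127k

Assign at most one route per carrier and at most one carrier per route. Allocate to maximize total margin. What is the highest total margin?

Max total: $558k

Optimal: Onyx→Route 6 ($124k), Harbor→Route 2 ($111k), Delta→Route 7 ($61k), Nimbus→Route 3 ($134k), Iris→Route 4 ($128k) — total 124+111+61+134+128 = $558k.
Max-entry greedy (repeatedly take the single best remaining cell) gives $514k, worse by 44.
Every other assignment is strictly worse.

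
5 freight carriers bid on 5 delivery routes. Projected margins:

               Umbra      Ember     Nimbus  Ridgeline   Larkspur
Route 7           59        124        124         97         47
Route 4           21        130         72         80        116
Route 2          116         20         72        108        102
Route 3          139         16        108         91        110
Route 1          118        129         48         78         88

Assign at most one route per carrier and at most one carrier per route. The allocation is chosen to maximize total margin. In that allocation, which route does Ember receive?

Treat this as an assignment problem: match each carrier to one route.
Optimal: Umbra→Route 3 ($139k), Ember→Route 1 ($129k), Nimbus→Route 7 ($124k), Ridgeline→Route 2 ($108k), Larkspur→Route 4 ($116k) — total 139+129+124+108+116 = $616k.
Row-greedy (each carrier in turn takes its best remaining route) gives $589k, worse by 27.
Checked against all permutations: $616k is optimal.
Ember's own top route is Route 4 ($130k), but forcing Ember→Route 4 and reassigning the rest optimally gives only $590k — worse by 26.

Ember receives Route 1.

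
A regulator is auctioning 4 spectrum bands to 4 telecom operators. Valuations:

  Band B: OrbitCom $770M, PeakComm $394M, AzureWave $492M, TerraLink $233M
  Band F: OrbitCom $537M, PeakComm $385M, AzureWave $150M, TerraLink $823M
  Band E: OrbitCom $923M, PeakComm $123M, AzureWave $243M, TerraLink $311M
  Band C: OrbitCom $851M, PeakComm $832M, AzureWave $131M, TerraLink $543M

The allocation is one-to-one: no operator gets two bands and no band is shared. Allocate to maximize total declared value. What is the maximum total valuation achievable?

Maximum total: $3070M

This is the linear assignment problem.
Optimal: OrbitCom→Band E ($923M), PeakComm→Band C ($832M), AzureWave→Band B ($492M), TerraLink→Band F ($823M) — total 923+832+492+823 = $3070M.
Column-greedy (each band in turn goes to its best remaining operator) gives $2668M, worse by 402.
Next-best assignment: OrbitCom→Band B, PeakComm→Band C, AzureWave→Band E, TerraLink→Band F = $2668M.
Every other assignment is strictly worse.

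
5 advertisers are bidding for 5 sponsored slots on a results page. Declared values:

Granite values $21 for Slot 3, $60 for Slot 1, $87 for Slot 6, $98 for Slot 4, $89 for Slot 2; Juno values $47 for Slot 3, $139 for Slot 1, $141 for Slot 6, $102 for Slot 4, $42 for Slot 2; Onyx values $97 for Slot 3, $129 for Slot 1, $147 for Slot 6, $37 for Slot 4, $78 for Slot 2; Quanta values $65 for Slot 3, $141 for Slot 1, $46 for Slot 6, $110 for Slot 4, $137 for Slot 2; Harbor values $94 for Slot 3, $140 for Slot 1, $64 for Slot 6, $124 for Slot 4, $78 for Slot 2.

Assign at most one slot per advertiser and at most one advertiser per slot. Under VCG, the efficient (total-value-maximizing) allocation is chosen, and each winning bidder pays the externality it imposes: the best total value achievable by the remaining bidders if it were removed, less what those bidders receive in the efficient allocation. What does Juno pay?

Juno pays $46.

Efficient allocation: Granite→Slot 4 ($98), Juno→Slot 1 ($139), Onyx→Slot 6 ($147), Quanta→Slot 2 ($137), Harbor→Slot 3 ($94); total welfare W = $615.
Juno receives Slot 1 at value $139, so the others get W − 139 = $476.
Without Juno: best allocation of the remaining 4 bidders over all 5 slots is Granite→Slot 4 ($98), Onyx→Slot 6 ($147), Quanta→Slot 2 ($137), Harbor→Slot 1 ($140), total $522.
VCG payment = (others' best without Juno) − (others' welfare with Juno) = 522 − 476 = $46.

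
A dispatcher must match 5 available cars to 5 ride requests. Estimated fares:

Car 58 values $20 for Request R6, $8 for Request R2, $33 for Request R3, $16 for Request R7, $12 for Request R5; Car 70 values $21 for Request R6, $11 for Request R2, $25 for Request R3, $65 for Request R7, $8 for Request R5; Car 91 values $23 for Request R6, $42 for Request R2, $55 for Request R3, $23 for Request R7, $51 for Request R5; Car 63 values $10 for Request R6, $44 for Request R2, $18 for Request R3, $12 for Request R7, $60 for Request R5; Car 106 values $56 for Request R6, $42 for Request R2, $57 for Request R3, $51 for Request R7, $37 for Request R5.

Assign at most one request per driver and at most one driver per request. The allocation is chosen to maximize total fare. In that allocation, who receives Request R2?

Car 91 receives Request R2.

Treat this as an assignment problem: match each driver to one request.
Optimal: Car 58→Request R3 ($33), Car 70→Request R7 ($65), Car 91→Request R2 ($42), Car 63→Request R5 ($60), Car 106→Request R6 ($56) — total 33+65+42+60+56 = $256.
Car 91's own top request is Request R3 ($55), but forcing Car 91→Request R3 and reassigning the rest optimally gives only $244 — worse by 12.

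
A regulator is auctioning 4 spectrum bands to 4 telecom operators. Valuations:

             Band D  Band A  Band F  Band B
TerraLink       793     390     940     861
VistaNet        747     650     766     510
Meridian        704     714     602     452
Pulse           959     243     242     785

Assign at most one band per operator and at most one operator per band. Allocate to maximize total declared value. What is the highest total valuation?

Max total: $3300M

Optimal: TerraLink→Band B ($861M), VistaNet→Band F ($766M), Meridian→Band A ($714M), Pulse→Band D ($959M) — total 861+766+714+959 = $3300M.
Row-greedy (each operator in turn takes its best remaining band) gives $3186M, worse by 114.
No other one-to-one assignment exceeds $3300M.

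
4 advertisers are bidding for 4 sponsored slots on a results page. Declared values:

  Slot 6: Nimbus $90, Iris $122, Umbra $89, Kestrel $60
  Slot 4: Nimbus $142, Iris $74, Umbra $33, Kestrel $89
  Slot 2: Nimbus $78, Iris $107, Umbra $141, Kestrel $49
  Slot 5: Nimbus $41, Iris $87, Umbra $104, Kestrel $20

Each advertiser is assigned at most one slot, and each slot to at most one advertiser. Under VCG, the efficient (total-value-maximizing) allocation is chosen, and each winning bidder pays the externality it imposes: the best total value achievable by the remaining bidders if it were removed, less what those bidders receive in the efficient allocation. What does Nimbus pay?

Nimbus pays $64.

Efficient allocation: Nimbus→Slot 4 ($142), Iris→Slot 5 ($87), Umbra→Slot 2 ($141), Kestrel→Slot 6 ($60); total welfare W = $430.
Nimbus receives Slot 4 at value $142, so the others get W − 142 = $288.
Without Nimbus: best allocation of the remaining 3 bidders over all 4 slots is Iris→Slot 6 ($122), Umbra→Slot 2 ($141), Kestrel→Slot 4 ($89), total $352.
VCG payment = (others' best without Nimbus) − (others' welfare with Nimbus) = 352 − 288 = $64.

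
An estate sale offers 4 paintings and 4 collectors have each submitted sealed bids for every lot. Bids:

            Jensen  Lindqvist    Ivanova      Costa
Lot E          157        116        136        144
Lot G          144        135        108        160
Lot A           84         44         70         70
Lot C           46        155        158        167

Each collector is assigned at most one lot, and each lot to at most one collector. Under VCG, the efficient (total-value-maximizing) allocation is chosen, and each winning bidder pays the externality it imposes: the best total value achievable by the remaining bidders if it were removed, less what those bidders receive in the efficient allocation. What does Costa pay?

Efficient allocation: Jensen→Lot E ($157), Lindqvist→Lot C ($155), Ivanova→Lot A ($70), Costa→Lot G ($160); total welfare W = $542.
Costa receives Lot G at value $160, so the others get W − 160 = $382.
Without Costa: best allocation of the remaining 3 bidders over all 4 lots is Jensen→Lot E ($157), Lindqvist→Lot G ($135), Ivanova→Lot C ($158), total $450.
VCG payment = (others' best without Costa) − (others' welfare with Costa) = 450 − 382 = $68.

Costa pays $68.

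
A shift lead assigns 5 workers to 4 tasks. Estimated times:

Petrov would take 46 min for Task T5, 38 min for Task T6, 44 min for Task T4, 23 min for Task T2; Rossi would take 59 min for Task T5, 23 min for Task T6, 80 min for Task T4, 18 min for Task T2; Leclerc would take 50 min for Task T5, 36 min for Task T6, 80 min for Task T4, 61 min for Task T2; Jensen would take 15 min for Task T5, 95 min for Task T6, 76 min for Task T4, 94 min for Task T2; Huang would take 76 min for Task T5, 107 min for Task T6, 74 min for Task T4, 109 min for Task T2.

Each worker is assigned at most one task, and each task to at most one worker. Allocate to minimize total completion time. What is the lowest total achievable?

Optimal: Jensen→Task T5 (15 min), Leclerc→Task T6 (36 min), Petrov→Task T4 (44 min), Rossi→Task T2 (18 min) — total 15+36+44+18 = 113 min.
Row-greedy (each worker in turn takes its cheapest remaining task) gives 172 min, worse by 59.
Next-best assignment: Jensen→Task T5, Rossi→Task T6, Huang→Task T4, Petrov→Task T2 = 135 min.
No other one-to-one assignment undercuts 113 min.

Minimum total: 113 min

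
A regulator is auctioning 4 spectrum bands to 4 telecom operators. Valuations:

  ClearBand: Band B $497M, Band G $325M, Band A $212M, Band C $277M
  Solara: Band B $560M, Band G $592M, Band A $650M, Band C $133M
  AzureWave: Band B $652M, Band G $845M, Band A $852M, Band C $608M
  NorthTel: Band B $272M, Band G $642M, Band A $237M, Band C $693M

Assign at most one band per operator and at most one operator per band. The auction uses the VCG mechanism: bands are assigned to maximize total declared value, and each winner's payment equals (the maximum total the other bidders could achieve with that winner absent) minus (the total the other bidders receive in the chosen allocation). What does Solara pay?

Solara pays $7M.

Efficient allocation: ClearBand→Band B ($497M), Solara→Band A ($650M), AzureWave→Band G ($845M), NorthTel→Band C ($693M); total welfare W = $2685M.
Solara receives Band A at value $650M, so the others get W − 650 = $2035M.
Without Solara: best allocation of the remaining 3 bidders over all 4 bands is ClearBand→Band B ($497M), AzureWave→Band A ($852M), NorthTel→Band C ($693M), total $2042M.
VCG payment = (others' best without Solara) − (others' welfare with Solara) = 2042 − 2035 = $7M.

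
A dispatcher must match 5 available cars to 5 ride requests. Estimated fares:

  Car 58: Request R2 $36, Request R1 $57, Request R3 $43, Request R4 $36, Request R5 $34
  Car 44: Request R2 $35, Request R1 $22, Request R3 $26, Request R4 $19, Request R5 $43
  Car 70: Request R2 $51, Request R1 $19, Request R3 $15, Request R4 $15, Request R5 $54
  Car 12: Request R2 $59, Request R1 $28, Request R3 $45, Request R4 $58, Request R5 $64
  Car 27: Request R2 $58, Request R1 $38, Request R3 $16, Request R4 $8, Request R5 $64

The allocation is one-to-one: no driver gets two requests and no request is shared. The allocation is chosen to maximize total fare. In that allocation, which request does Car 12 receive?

This is a one-to-one assignment (maximum-weight bipartite matching).
Optimal: Car 58→Request R1 ($57), Car 44→Request R3 ($26), Car 70→Request R2 ($51), Car 12→Request R4 ($58), Car 27→Request R5 ($64) — total 57+26+51+58+64 = $256.
Row-greedy (each driver in turn takes its best remaining request) gives $225, worse by 31.
Next-best assignment: Car 58→Request R1, Car 44→Request R3, Car 70→Request R5, Car 12→Request R4, Car 27→Request R2 = $253.
Car 12's own top request is Request R5 ($64), but forcing Car 12→Request R5 and reassigning the rest optimally gives only $220 — worse by 36.

Car 12 receives Request R4.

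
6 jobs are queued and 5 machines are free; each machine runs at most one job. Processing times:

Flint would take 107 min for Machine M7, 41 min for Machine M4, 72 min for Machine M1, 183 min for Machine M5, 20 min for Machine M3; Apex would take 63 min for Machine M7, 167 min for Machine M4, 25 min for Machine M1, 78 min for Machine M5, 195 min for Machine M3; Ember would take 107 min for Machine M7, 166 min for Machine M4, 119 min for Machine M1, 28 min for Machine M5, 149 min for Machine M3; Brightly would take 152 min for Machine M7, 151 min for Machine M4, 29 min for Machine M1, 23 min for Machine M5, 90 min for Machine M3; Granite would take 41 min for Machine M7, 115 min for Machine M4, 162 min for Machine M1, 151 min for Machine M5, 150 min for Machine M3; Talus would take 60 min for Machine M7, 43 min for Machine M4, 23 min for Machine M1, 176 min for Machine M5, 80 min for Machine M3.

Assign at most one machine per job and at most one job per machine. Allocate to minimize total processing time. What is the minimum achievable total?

Minimum total: 152 min

Optimal: Granite→Machine M7 (41 min), Talus→Machine M4 (43 min), Apex→Machine M1 (25 min), Brightly→Machine M5 (23 min), Flint→Machine M3 (20 min) — total 41+43+25+23+20 = 152 min.
Row-greedy (each job in turn takes its cheapest remaining machine) gives 265 min, worse by 113.
Swapping Granite↔Apex (Granite→Machine M1 162 min, Apex→Machine M7 63 min) adds 159.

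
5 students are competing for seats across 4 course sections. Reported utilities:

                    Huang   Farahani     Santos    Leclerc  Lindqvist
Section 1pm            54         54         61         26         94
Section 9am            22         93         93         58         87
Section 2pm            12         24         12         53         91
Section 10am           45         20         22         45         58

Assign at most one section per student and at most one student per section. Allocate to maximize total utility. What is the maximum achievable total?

Max total: 290 points

This is a one-to-one assignment (maximum-weight bipartite matching).
Optimal: Santos→Section 1pm (61 points), Farahani→Section 9am (93 points), Lindqvist→Section 2pm (91 points), Huang→Section 10am (45 points) — total 61+93+91+45 = 290 points.
Column-greedy (each section in turn goes to its best remaining student) gives 285 points, worse by 5.
Swapping Lindqvist↔Huang (Lindqvist→Section 10am 58 points, Huang→Section 2pm 12 points) loses 66.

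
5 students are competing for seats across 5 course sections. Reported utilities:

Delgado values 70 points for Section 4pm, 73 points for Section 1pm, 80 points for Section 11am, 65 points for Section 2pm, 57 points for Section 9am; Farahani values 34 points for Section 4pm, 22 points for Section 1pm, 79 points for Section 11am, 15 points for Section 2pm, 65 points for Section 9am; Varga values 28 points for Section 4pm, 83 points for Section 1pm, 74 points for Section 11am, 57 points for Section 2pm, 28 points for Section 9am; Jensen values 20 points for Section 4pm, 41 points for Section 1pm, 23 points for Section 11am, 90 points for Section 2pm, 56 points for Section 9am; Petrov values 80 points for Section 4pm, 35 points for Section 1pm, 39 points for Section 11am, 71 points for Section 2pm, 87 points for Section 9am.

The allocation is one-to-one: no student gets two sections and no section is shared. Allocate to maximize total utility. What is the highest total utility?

Optimal: Delgado→Section 4pm (70 points), Farahani→Section 11am (79 points), Varga→Section 1pm (83 points), Jensen→Section 2pm (90 points), Petrov→Section 9am (87 points) — total 70+79+83+90+87 = 409 points.
Max-entry greedy (repeatedly take the single best remaining cell) gives 374 points, worse by 35.
Next-best assignment: Delgado→Section 11am, Farahani→Section 9am, Varga→Section 1pm, Jensen→Section 2pm, Petrov→Section 4pm = 398 points.
Swapping Jensen↔Delgado (Jensen→Section 4pm 20 points, Delgado→Section 2pm 65 points) loses 75.

Max total: 409 points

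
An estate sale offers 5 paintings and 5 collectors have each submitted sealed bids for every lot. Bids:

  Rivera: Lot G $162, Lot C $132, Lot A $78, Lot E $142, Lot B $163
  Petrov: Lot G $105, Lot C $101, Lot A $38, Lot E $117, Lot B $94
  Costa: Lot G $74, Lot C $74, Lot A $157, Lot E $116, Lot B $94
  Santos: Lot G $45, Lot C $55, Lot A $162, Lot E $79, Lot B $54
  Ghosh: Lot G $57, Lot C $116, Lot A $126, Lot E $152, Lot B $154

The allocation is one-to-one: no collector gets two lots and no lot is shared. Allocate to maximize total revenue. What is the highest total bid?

Treat this as an assignment problem: match each collector to one lot.
Optimal: Rivera→Lot G ($162), Petrov→Lot C ($101), Costa→Lot E ($116), Santos→Lot A ($162), Ghosh→Lot B ($154) — total 162+101+116+162+154 = $695.
Column-greedy (each lot in turn goes to its best remaining collector) gives $651, worse by 44.
Swapping Rivera↔Ghosh (Rivera→Lot B $163, Ghosh→Lot G $57) loses 96.

Max total: $695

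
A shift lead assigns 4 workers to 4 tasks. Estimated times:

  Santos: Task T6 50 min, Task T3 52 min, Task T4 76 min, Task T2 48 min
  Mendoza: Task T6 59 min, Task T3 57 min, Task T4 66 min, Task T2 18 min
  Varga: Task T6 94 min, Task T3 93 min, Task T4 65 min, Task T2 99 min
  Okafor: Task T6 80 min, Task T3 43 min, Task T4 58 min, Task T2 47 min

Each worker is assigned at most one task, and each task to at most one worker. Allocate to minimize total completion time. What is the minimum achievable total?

Optimal: Santos→Task T6 (50 min), Mendoza→Task T2 (18 min), Varga→Task T4 (65 min), Okafor→Task T3 (43 min) — total 50+18+65+43 = 176 min.
Row-greedy (each worker in turn takes its cheapest remaining task) gives 250 min, worse by 74.
Swapping Okafor↔Varga (Okafor→Task T4 58 min, Varga→Task T3 93 min) adds 43.

Minimum total: 176 min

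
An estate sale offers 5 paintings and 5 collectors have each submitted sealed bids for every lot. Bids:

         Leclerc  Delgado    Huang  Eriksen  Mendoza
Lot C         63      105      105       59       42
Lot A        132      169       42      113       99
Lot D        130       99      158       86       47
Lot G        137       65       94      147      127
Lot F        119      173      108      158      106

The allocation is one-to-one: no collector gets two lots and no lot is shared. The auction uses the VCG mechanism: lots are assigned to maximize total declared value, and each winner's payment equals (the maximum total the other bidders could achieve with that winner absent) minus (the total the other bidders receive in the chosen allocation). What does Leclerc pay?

Leclerc pays $53.

Efficient allocation: Leclerc→Lot D ($130), Delgado→Lot A ($169), Huang→Lot C ($105), Eriksen→Lot F ($158), Mendoza→Lot G ($127); total welfare W = $689.
Leclerc receives Lot D at value $130, so the others get W − 130 = $559.
Without Leclerc: best allocation of the remaining 4 bidders over all 5 lots is Delgado→Lot A ($169), Huang→Lot D ($158), Eriksen→Lot F ($158), Mendoza→Lot G ($127), total $612.
VCG payment = (others' best without Leclerc) − (others' welfare with Leclerc) = 612 − 559 = $53.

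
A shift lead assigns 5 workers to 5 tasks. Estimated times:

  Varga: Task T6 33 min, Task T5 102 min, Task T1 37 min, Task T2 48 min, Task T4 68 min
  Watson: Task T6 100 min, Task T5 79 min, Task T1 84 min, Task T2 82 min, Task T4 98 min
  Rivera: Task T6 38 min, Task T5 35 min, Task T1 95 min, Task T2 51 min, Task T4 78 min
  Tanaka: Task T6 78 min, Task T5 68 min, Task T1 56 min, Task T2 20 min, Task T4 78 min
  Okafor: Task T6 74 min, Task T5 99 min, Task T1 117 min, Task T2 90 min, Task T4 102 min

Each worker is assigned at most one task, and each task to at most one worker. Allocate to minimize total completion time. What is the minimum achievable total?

Minimum total: 264 min

Optimal: Varga→Task T1 (37 min), Watson→Task T4 (98 min), Rivera→Task T5 (35 min), Tanaka→Task T2 (20 min), Okafor→Task T6 (74 min) — total 37+98+35+20+74 = 264 min.
Column-greedy (each task in turn goes to its cheapest remaining worker) gives 308 min, worse by 44.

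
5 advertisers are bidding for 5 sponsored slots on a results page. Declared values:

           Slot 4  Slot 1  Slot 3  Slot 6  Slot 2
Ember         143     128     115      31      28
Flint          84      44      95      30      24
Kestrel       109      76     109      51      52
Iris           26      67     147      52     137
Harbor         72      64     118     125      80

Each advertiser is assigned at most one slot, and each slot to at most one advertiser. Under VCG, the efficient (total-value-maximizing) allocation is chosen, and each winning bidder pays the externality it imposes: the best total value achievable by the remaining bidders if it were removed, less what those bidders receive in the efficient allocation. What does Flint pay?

Flint pays $15.

Efficient allocation: Ember→Slot 1 ($128), Flint→Slot 3 ($95), Kestrel→Slot 4 ($109), Iris→Slot 2 ($137), Harbor→Slot 6 ($125); total welfare W = $594.
Flint receives Slot 3 at value $95, so the others get W − 95 = $499.
Without Flint: best allocation of the remaining 4 bidders over all 5 slots is Ember→Slot 4 ($143), Kestrel→Slot 3 ($109), Iris→Slot 2 ($137), Harbor→Slot 6 ($125), total $514.
VCG payment = (others' best without Flint) − (others' welfare with Flint) = 514 − 499 = $15.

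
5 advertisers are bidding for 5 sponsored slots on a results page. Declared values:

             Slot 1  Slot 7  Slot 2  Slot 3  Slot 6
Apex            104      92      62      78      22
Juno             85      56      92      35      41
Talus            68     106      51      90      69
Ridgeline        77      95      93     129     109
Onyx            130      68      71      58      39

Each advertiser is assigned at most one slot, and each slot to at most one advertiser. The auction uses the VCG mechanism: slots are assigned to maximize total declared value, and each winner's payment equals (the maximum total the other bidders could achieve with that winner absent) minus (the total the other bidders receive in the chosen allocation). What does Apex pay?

Apex pays $20.

Efficient allocation: Apex→Slot 3 ($78), Juno→Slot 2 ($92), Talus→Slot 7 ($106), Ridgeline→Slot 6 ($109), Onyx→Slot 1 ($130); total welfare W = $515.
Apex receives Slot 3 at value $78, so the others get W − 78 = $437.
Without Apex: best allocation of the remaining 4 bidders over all 5 slots is Juno→Slot 2 ($92), Talus→Slot 7 ($106), Ridgeline→Slot 3 ($129), Onyx→Slot 1 ($130), total $457.
VCG payment = (others' best without Apex) − (others' welfare with Apex) = 457 − 437 = $20.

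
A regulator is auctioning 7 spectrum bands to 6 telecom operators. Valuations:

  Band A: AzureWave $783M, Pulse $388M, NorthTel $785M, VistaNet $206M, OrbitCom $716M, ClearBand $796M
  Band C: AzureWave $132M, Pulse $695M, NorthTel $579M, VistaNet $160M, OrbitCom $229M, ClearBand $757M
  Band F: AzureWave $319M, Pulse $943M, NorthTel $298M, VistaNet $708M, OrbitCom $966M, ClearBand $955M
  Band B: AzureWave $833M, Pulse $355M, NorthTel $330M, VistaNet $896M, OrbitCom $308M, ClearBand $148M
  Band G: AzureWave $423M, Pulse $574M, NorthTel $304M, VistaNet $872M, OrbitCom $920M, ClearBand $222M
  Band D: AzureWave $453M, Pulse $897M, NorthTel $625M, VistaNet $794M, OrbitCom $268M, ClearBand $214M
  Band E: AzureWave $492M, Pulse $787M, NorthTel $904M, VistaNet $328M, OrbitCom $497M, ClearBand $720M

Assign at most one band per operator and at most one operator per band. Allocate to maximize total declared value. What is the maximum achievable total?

Maximum total: $5355M

Optimal: AzureWave→Band A ($783M), Pulse→Band D ($897M), NorthTel→Band E ($904M), VistaNet→Band B ($896M), OrbitCom→Band G ($920M), ClearBand→Band F ($955M) — total 783+897+904+896+920+955 = $5355M.
No other one-to-one assignment exceeds $5355M.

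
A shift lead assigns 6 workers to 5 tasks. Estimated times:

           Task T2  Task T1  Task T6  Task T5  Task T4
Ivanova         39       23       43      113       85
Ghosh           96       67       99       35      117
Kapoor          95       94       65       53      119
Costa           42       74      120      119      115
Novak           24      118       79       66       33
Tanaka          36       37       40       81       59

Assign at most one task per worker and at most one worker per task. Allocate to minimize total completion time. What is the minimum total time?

Minimum total: 173 min

Treat this as an assignment problem: match each worker to one task.
Optimal: Costa→Task T2 (42 min), Ivanova→Task T1 (23 min), Tanaka→Task T6 (40 min), Ghosh→Task T5 (35 min), Novak→Task T4 (33 min) — total 42+23+40+35+33 = 173 min.
Next-best assignment: Costa→Task T2, Tanaka→Task T1, Ivanova→Task T6, Ghosh→Task T5, Novak→Task T4 = 190 min.
Swapping Ivanova↔Tanaka (Ivanova→Task T6 43 min, Tanaka→Task T1 37 min) adds 17.
No other one-to-one assignment undercuts 173 min.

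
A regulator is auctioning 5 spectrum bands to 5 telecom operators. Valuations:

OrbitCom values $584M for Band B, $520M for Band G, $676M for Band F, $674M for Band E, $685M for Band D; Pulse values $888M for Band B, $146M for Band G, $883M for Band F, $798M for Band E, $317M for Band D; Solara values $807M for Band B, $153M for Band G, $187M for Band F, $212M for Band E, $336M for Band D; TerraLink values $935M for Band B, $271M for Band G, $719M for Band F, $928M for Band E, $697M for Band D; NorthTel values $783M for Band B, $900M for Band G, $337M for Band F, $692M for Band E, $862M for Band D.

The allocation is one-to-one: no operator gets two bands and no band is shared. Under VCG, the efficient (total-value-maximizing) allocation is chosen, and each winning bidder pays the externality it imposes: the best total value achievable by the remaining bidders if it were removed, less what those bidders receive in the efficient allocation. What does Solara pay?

Solara pays $7M.

Efficient allocation: OrbitCom→Band D ($685M), Pulse→Band F ($883M), Solara→Band B ($807M), TerraLink→Band E ($928M), NorthTel→Band G ($900M); total welfare W = $4203M.
Solara receives Band B at value $807M, so the others get W − 807 = $3396M.
Without Solara: best allocation of the remaining 4 bidders over all 5 bands is OrbitCom→Band D ($685M), Pulse→Band F ($883M), TerraLink→Band B ($935M), NorthTel→Band G ($900M), total $3403M.
VCG payment = (others' best without Solara) − (others' welfare with Solara) = 3403 − 3396 = $7M.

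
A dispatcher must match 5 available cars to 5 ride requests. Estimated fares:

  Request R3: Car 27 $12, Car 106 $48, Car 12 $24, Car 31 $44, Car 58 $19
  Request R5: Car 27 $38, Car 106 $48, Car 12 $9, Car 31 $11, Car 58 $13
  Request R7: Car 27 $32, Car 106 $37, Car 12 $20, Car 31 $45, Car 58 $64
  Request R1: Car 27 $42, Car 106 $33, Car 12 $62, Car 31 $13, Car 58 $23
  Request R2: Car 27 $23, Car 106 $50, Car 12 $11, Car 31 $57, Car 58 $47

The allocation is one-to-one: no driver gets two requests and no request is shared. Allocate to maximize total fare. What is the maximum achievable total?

Max total: $269

This is a one-to-one assignment (maximum-weight bipartite matching).
Optimal: Car 27→Request R5 ($38), Car 106→Request R3 ($48), Car 12→Request R1 ($62), Car 31→Request R2 ($57), Car 58→Request R7 ($64) — total 38+48+62+57+64 = $269.
Row-greedy (each driver in turn takes its best remaining request) gives $174, worse by 95.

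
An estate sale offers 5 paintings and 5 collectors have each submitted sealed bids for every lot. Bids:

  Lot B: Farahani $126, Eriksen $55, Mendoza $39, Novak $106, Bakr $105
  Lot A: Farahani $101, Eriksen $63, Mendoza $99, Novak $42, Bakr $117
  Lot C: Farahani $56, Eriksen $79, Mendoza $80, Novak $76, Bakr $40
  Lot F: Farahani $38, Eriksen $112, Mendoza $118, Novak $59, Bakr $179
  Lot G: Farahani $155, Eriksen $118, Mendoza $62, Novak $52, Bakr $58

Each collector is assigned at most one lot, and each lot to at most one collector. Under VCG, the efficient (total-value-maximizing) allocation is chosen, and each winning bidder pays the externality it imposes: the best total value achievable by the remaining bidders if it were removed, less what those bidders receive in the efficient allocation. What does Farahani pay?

Farahani pays $39.

Efficient allocation: Farahani→Lot G ($155), Eriksen→Lot C ($79), Mendoza→Lot A ($99), Novak→Lot B ($106), Bakr→Lot F ($179); total welfare W = $618.
Farahani receives Lot G at value $155, so the others get W − 155 = $463.
Without Farahani: best allocation of the remaining 4 bidders over all 5 lots is Eriksen→Lot G ($118), Mendoza→Lot A ($99), Novak→Lot B ($106), Bakr→Lot F ($179), total $502.
VCG payment = (others' best without Farahani) − (others' welfare with Farahani) = 502 − 463 = $39.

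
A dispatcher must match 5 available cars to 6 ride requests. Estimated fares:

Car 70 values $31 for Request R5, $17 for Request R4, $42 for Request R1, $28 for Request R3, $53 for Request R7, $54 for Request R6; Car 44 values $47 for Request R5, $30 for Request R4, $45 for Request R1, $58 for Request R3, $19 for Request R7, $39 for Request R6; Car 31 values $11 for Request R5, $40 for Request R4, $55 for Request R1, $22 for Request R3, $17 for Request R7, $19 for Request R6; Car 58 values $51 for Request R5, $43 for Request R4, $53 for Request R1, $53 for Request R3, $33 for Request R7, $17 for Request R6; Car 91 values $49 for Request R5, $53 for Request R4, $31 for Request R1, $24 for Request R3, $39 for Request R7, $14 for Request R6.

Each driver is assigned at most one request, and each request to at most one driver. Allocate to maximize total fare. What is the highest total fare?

Maximum total: $271

Optimal: Car 70→Request R6 ($54), Car 44→Request R3 ($58), Car 31→Request R1 ($55), Car 58→Request R5 ($51), Car 91→Request R4 ($53) — total 54+58+55+51+53 = $271.
Column-greedy (each request in turn goes to its best remaining driver) gives $270, worse by 1.
Every other assignment is strictly worse.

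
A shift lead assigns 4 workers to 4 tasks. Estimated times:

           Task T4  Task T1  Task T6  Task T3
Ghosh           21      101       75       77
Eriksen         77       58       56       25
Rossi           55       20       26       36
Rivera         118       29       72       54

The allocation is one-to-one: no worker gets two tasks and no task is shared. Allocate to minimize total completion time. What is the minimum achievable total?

This is a one-to-one assignment (minimum-cost bipartite matching).
Optimal: Ghosh→Task T4 (21 min), Eriksen→Task T3 (25 min), Rossi→Task T6 (26 min), Rivera→Task T1 (29 min) — total 21+25+26+29 = 101 min.
Min-entry greedy (repeatedly take the single cheapest remaining cell) gives 138 min, worse by 37.
Next-best assignment: Ghosh→Task T4, Eriksen→Task T3, Rossi→Task T1, Rivera→Task T6 = 138 min.

Minimum total: 101 min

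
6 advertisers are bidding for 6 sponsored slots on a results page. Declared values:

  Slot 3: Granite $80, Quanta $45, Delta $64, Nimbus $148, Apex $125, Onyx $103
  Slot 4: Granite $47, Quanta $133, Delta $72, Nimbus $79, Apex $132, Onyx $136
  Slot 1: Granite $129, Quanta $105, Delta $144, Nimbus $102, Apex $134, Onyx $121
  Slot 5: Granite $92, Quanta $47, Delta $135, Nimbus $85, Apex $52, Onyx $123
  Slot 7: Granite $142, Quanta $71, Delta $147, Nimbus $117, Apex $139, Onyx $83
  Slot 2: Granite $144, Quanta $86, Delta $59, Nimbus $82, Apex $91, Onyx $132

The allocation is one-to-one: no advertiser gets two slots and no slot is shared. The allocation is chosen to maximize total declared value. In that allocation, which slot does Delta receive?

Delta receives Slot 1.

Optimal: Granite→Slot 2 ($144), Quanta→Slot 4 ($133), Delta→Slot 1 ($144), Nimbus→Slot 3 ($148), Apex→Slot 7 ($139), Onyx→Slot 5 ($123) — total 144+133+144+148+139+123 = $831.
Max-entry greedy (repeatedly take the single best remaining cell) gives $756, worse by 75.
Next-best assignment: Granite→Slot 2, Quanta→Slot 4, Delta→Slot 7, Nimbus→Slot 3, Apex→Slot 1, Onyx→Slot 5 = $829.
Delta's own top slot is Slot 7 ($147), but forcing Delta→Slot 7 and reassigning the rest optimally gives only $829 — worse by 2.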